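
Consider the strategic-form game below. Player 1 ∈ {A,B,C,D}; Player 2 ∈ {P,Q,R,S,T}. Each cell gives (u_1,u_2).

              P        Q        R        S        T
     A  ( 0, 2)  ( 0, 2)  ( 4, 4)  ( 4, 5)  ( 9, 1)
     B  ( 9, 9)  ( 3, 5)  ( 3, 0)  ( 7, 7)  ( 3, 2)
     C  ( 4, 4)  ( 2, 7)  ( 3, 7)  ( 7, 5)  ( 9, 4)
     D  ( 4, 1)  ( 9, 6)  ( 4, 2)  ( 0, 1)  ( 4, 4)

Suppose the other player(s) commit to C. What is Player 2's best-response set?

u_2(P vs C) = 4
u_2(Q vs C) = 7
u_2(R vs C) = 7
u_2(S vs C) = 5
u_2(T vs C) = 4
max payoff 7 at {Q,R}

P2 best: {Q,R}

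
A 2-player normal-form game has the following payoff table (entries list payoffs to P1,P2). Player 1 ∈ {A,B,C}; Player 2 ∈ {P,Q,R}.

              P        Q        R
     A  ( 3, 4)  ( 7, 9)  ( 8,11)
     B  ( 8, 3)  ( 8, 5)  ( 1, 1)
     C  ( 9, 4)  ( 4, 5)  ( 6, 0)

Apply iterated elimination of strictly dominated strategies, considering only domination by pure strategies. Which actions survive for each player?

Survivors P1:{A,B} P2:{Q,R}

P2 drop P (Q beats it: A:9>4 B:5>3 C:5>4)
P1 drop C (A beats it: Q:7>4 R:8>6)
P1→{A,B} P2→{Q,R}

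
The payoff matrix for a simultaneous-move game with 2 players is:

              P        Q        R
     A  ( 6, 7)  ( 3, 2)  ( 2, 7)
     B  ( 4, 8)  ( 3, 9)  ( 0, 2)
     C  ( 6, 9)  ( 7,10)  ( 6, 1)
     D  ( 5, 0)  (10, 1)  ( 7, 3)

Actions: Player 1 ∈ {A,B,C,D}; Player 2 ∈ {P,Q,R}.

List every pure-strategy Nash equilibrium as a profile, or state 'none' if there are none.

(A,P): NE
(A,Q): not NE [P1→D gives 10>3; P2→R gives 7>2]
(A,R): not NE [P1→D gives 7>2]
(B,P): not NE [P1→C gives 6>4; P2→Q gives 9>8]
(B,Q): not NE [P1→D gives 10>3]
(B,R): not NE [P1→D gives 7>0; P2→Q gives 9>2]
(C,P): not NE [P2→Q gives 10>9]
(C,Q): not NE [P1→D gives 10>7]
(C,R): not NE [P1→D gives 7>6; P2→Q gives 10>1]
(D,P): not NE [P1→C gives 6>5; P2→R gives 3>0]
(D,Q): not NE [P2→R gives 3>1]
(D,R): NE

NE set: (A,P), (D,R)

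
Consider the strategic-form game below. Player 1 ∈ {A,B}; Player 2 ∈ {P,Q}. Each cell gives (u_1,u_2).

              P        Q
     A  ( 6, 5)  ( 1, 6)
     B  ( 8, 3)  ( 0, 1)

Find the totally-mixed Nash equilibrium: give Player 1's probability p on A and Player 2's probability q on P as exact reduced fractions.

P1 indiff ⇒ q·6+(1-q)·1 = q·8+(1-q)·0 ⇒ q(-2) = (1-q)(-1) ⇒ q = 1/3
P2 indiff ⇒ p·5+(1-p)·3 = p·6+(1-p)·1 ⇒ p(-1) = (1-p)(-2) ⇒ p = 2/3

p=2/3, q=1/3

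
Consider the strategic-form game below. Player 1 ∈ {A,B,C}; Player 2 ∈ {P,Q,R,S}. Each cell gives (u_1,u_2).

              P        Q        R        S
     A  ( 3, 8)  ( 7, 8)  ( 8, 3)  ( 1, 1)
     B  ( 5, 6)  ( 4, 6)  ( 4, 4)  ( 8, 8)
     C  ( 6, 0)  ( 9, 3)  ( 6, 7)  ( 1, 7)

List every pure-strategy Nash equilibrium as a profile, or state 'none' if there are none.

PSNE = {(B,S)}

(A,P): not NE [P1→C gives 6>3]
(A,Q): not NE [P1→C gives 9>7]
(A,R): not NE [P2→Q gives 8>3]
(A,S): not NE [P1→B gives 8>1; P2→Q gives 8>1]
(B,P): not NE [P1→C gives 6>5; P2→S gives 8>6]
(B,Q): not NE [P1→C gives 9>4; P2→S gives 8>6]
(B,R): not NE [P1→A gives 8>4; P2→S gives 8>4]
(B,S): NE
(C,P): not NE [P2→S gives 7>0]
(C,Q): not NE [P2→S gives 7>3]
(C,R): not NE [P1→A gives 8>6]
(C,S): not NE [P1→B gives 8>1]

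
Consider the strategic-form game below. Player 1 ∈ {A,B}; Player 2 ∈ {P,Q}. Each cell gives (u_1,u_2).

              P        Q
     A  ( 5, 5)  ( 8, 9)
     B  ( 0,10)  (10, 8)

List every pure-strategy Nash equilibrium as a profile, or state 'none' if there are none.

No pure NE.

(A,P): not NE [P2→Q gives 9>5]
(A,Q): not NE [P1→B gives 10>8]
(B,P): not NE [P1→A gives 5>0]
(B,Q): not NE [P2→P gives 10>8]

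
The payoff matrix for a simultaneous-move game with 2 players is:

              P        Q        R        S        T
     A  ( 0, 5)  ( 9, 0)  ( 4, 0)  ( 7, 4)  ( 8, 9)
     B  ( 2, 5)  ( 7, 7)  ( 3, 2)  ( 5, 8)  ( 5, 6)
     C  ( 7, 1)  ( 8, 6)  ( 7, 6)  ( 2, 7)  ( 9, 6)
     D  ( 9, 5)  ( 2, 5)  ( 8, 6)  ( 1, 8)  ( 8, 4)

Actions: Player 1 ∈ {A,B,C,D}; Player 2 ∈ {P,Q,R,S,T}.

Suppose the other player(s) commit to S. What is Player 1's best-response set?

u_1(A vs S) = 7
u_1(B vs S) = 5
u_1(C vs S) = 2
u_1(D vs S) = 1
max payoff 7 at {A}

P1 best: {A}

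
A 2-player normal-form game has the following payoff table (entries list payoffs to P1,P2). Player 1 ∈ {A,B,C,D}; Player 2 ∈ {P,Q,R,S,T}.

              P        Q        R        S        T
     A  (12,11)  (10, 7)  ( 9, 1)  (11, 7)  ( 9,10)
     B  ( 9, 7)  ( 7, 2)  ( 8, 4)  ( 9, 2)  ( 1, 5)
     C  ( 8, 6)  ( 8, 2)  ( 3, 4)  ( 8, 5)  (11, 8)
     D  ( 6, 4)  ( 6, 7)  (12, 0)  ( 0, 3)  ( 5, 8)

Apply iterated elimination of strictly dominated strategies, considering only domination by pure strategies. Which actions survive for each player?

Survivors P1:{A,C} P2:{P,T}

P1 drop B (A beats it: P:12>9 Q:10>7 R:9>8 S:11>9 T:9>1)
P2 drop Q (T beats it: A:10>7 C:8>2 D:8>7)
P2 drop R (P beats it: A:11>1 C:6>4 D:4>0)
P1 drop D (A beats it: P:12>6 S:11>0 T:9>5)
P2 drop S (P beats it: A:11>7 C:6>5)
P1→{A,C} P2→{P,T}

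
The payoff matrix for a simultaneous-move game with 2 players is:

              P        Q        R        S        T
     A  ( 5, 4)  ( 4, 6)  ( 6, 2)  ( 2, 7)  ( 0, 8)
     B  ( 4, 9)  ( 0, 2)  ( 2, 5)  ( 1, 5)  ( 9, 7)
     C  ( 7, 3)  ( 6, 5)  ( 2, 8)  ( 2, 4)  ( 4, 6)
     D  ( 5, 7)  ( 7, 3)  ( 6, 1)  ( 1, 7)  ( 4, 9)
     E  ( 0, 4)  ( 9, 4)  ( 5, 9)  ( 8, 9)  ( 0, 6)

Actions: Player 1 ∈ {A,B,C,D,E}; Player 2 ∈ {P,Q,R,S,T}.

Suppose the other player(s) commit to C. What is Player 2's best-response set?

BR_2 = {R}

u_2(P vs C) = 3
u_2(Q vs C) = 5
u_2(R vs C) = 8
u_2(S vs C) = 4
u_2(T vs C) = 6
max payoff 8 at {R}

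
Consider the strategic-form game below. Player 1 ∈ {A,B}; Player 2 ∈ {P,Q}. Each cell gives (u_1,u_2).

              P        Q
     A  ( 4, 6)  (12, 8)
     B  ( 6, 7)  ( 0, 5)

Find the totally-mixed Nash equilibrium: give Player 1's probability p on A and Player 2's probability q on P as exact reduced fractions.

P1 mixes 1/2 on A; P2 mixes 6/7 on P

P1 indiff ⇒ q·4+(1-q)·12 = q·6+(1-q)·0 ⇒ q(-2) = (1-q)(-12) ⇒ q = 6/7
P2 indiff ⇒ p·6+(1-p)·7 = p·8+(1-p)·5 ⇒ p(-2) = (1-p)(-2) ⇒ p = 1/2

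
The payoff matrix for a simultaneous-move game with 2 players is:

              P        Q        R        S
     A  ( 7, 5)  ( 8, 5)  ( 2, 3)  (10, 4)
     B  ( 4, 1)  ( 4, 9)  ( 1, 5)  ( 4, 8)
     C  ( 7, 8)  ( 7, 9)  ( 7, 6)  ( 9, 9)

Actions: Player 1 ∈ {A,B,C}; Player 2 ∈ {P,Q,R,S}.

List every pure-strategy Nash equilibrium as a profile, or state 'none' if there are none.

Nash profiles: (A,P), (A,Q)

(A,P): NE
(A,Q): NE
(A,R): not NE [P1→C gives 7>2; P2→Q gives 5>3]
(A,S): not NE [P2→Q gives 5>4]
(B,P): not NE [P1→C gives 7>4; P2→Q gives 9>1]
(B,Q): not NE [P1→A gives 8>4]
(B,R): not NE [P1→C gives 7>1; P2→Q gives 9>5]
(B,S): not NE [P1→A gives 10>4; P2→Q gives 9>8]
(C,P): not NE [P2→S gives 9>8]
(C,Q): not NE [P1→A gives 8>7]
(C,R): not NE [P2→S gives 9>6]
(C,S): not NE [P1→A gives 10>9]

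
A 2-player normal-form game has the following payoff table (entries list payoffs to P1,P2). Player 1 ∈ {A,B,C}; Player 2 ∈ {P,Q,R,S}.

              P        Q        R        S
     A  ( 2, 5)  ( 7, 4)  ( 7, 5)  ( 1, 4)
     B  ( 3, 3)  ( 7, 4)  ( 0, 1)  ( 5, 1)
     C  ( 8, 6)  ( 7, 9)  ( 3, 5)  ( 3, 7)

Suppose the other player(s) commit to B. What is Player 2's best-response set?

P2 best: {Q}

u_2(P vs B) = 3
u_2(Q vs B) = 4
u_2(R vs B) = 1
u_2(S vs B) = 1
max payoff 4 at {Q}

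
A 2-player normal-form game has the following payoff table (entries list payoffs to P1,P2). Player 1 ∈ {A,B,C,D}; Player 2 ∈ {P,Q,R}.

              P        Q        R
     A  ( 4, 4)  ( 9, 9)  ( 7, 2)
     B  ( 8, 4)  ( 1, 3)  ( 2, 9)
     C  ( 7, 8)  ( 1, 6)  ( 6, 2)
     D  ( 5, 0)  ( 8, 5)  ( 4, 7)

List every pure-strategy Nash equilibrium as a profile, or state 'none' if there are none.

Nash profiles: (A,Q)

(A,P): not NE [P1→B gives 8>4; P2→Q gives 9>4]
(A,Q): NE
(A,R): not NE [P2→Q gives 9>2]
(B,P): not NE [P2→R gives 9>4]
(B,Q): not NE [P1→A gives 9>1; P2→R gives 9>3]
(B,R): not NE [P1→A gives 7>2]
(C,P): not NE [P1→B gives 8>7]
(C,Q): not NE [P1→A gives 9>1; P2→P gives 8>6]
(C,R): not NE [P1→A gives 7>6; P2→P gives 8>2]
(D,P): not NE [P1→B gives 8>5; P2→R gives 7>0]
(D,Q): not NE [P1→A gives 9>8; P2→R gives 7>5]
(D,R): not NE [P1→A gives 7>4]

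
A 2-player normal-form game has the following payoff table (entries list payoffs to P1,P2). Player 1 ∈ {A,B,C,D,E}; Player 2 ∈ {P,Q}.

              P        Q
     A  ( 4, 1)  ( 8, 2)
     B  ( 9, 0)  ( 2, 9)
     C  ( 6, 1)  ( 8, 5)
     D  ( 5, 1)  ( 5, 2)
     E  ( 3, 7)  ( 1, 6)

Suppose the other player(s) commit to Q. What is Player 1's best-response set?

u_1(A vs Q) = 8
u_1(B vs Q) = 2
u_1(C vs Q) = 8
u_1(D vs Q) = 5
u_1(E vs Q) = 1
max payoff 8 at {A,C}

argmax u_1 = {A,C}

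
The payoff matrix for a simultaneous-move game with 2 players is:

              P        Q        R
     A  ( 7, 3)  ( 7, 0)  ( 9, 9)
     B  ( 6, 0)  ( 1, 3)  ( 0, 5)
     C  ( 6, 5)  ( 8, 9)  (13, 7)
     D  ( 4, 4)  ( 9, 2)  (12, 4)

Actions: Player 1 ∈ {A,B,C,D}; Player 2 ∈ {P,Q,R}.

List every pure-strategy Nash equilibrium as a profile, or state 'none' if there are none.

(A,P): not NE [P2→R gives 9>3]
(A,Q): not NE [P1→D gives 9>7; P2→R gives 9>0]
(A,R): not NE [P1→C gives 13>9]
(B,P): not NE [P1→A gives 7>6; P2→R gives 5>0]
(B,Q): not NE [P1→D gives 9>1; P2→R gives 5>3]
(B,R): not NE [P1→C gives 13>0]
(C,P): not NE [P1→A gives 7>6; P2→Q gives 9>5]
(C,Q): not NE [P1→D gives 9>8]
(C,R): not NE [P2→Q gives 9>7]
(D,P): not NE [P1→A gives 7>4]
(D,Q): not NE [P2→R gives 4>2]
(D,R): not NE [P1→C gives 13>12]

PSNE: ∅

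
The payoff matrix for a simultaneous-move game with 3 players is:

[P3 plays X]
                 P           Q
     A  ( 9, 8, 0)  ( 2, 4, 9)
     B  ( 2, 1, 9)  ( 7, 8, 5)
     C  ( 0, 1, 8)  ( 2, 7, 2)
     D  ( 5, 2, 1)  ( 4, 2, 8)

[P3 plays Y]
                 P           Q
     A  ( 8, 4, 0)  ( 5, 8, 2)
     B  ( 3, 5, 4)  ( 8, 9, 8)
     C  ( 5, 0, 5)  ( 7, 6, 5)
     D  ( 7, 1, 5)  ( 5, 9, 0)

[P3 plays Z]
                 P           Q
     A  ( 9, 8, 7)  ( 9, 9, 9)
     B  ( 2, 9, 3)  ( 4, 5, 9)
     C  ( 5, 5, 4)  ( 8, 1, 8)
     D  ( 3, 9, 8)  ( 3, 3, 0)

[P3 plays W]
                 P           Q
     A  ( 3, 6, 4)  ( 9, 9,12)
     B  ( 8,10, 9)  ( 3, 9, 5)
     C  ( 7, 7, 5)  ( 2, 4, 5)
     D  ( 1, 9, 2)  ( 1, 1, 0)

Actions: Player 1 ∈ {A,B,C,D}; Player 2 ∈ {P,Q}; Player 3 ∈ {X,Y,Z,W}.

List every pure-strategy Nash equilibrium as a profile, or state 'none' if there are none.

NE set: (A,Q,W), (B,P,W)

(A,P,X): not NE [P3→Z gives 7>0]
(A,P,Y): not NE [P2→Q gives 8>4; P3→Z gives 7>0]
(A,P,Z): not NE [P2→Q gives 9>8]
(A,P,W): not NE [P1→B gives 8>3; P2→Q gives 9>6; P3→Z gives 7>4]
(A,Q,X): not NE [P1→B gives 7>2; P2→P gives 8>4; P3→W gives 12>9]
(A,Q,Y): not NE [P1→B gives 8>5; P3→W gives 12>2]
(A,Q,Z): not NE [P3→W gives 12>9]
(A,Q,W): NE
(B,P,X): not NE [P1→A gives 9>2; P2→Q gives 8>1]
(B,P,Y): not NE [P1→A gives 8>3; P2→Q gives 9>5; P3→W gives 9>4]
(B,P,Z): not NE [P1→A gives 9>2; P3→W gives 9>3]
(B,P,W): NE
(B,Q,X): not NE [P3→Z gives 9>5]
(B,Q,Y): not NE [P3→Z gives 9>8]
(B,Q,Z): not NE [P1→A gives 9>4; P2→P gives 9>5]
(B,Q,W): not NE [P1→A gives 9>3; P2→P gives 10>9; P3→Z gives 9>5]
(C,P,X): not NE [P1→A gives 9>0; P2→Q gives 7>1]
(C,P,Y): not NE [P1→A gives 8>5; P2→Q gives 6>0; P3→X gives 8>5]
(C,P,Z): not NE [P1→A gives 9>5; P3→X gives 8>4]
(C,P,W): not NE [P1→B gives 8>7; P3→X gives 8>5]
(C,Q,X): not NE [P1→B gives 7>2; P3→Z gives 8>2]
(C,Q,Y): not NE [P1→B gives 8>7; P3→Z gives 8>5]
(C,Q,Z): not NE [P1→A gives 9>8; P2→P gives 5>1]
(C,Q,W): not NE [P1→A gives 9>2; P2→P gives 7>4; P3→Z gives 8>5]
(D,P,X): not NE [P1→A gives 9>5; P3→Z gives 8>1]
(D,P,Y): not NE [P1→A gives 8>7; P2→Q gives 9>1; P3→Z gives 8>5]
(D,P,Z): not NE [P1→A gives 9>3]
(D,P,W): not NE [P1→B gives 8>1; P3→Z gives 8>2]
(D,Q,X): not NE [P1→B gives 7>4]
(D,Q,Y): not NE [P1→B gives 8>5; P3→X gives 8>0]
(D,Q,Z): not NE [P1→A gives 9>3; P2→P gives 9>3; P3→X gives 8>0]
(D,Q,W): not NE [P1→A gives 9>1; P2→P gives 9>1; P3→X gives 8>0]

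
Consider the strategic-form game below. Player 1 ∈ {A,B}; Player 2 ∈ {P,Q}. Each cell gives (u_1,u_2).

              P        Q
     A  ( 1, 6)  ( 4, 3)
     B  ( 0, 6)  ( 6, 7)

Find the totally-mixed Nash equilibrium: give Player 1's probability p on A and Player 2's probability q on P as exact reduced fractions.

p=1/4, q=2/3

P1 indiff ⇒ q·1+(1-q)·4 = q·0+(1-q)·6 ⇒ q(1) = (1-q)(2) ⇒ q = 2/3
P2 indiff ⇒ p·6+(1-p)·6 = p·3+(1-p)·7 ⇒ p(3) = (1-p)(1) ⇒ p = 1/4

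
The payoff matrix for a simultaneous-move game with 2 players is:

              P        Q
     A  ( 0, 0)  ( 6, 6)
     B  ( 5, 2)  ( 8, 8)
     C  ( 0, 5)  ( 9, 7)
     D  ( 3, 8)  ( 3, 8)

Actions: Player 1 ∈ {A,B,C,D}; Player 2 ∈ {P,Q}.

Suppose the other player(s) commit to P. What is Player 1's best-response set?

u_1(A vs P) = 0
u_1(B vs P) = 5
u_1(C vs P) = 0
u_1(D vs P) = 3
max payoff 5 at {B}

argmax u_1 = {B}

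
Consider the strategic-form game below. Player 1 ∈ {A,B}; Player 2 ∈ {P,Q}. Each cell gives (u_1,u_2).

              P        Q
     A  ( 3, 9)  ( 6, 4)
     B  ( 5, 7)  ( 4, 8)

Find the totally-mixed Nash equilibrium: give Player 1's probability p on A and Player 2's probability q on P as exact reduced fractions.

(p,q) = (1/6, 1/2)

P1 indiff ⇒ q·3+(1-q)·6 = q·5+(1-q)·4 ⇒ q(-2) = (1-q)(-2) ⇒ q = 1/2
P2 indiff ⇒ p·9+(1-p)·7 = p·4+(1-p)·8 ⇒ p(5) = (1-p)(1) ⇒ p = 1/6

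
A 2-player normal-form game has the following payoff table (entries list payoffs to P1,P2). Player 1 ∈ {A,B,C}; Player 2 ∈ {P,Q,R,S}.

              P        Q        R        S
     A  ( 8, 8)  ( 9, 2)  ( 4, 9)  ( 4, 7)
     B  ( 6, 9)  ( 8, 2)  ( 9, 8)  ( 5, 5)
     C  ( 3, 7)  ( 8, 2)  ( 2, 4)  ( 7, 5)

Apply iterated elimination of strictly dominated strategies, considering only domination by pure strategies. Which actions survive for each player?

Remaining: P1:{A,B} P2:{P,R}

P2 drop Q (P beats it: A:8>2 B:9>2 C:7>2)
P2 drop S (P beats it: A:8>7 B:9>5 C:7>5)
P1 drop C (A beats it: P:8>3 R:4>2)
P1→{A,B} P2→{P,R}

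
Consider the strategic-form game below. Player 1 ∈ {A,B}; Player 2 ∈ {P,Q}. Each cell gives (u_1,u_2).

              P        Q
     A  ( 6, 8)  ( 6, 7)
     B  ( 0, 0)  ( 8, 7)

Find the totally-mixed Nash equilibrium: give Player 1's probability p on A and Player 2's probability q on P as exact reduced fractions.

P1 indiff ⇒ q·6+(1-q)·6 = q·0+(1-q)·8 ⇒ q(6) = (1-q)(2) ⇒ q = 1/4
P2 indiff ⇒ p·8+(1-p)·0 = p·7+(1-p)·7 ⇒ p(1) = (1-p)(7) ⇒ p = 7/8

P1 mixes 7/8 on A; P2 mixes 1/4 on P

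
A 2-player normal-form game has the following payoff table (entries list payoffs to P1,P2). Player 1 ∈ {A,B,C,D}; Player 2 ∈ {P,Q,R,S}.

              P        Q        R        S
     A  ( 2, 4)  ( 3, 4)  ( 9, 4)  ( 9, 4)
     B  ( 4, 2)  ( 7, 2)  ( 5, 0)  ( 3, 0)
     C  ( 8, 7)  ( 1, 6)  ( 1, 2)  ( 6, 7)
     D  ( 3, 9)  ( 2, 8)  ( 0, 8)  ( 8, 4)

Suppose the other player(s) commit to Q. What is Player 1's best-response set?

u_1(A vs Q) = 3
u_1(B vs Q) = 7
u_1(C vs Q) = 1
u_1(D vs Q) = 2
max payoff 7 at {B}

P1 best: {B}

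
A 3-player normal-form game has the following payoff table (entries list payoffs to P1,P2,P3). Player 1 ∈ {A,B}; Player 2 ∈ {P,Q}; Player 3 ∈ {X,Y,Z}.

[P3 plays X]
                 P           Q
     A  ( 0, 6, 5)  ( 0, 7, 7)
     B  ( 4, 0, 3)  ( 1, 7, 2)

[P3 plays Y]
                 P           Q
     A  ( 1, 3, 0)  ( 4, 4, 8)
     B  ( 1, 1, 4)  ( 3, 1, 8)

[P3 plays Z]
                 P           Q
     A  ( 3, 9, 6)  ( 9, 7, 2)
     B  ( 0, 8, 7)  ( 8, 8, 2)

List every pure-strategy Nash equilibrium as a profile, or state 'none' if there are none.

Nash profiles: (A,P,Z), (A,Q,Y)

(A,P,X): not NE [P1→B gives 4>0; P2→Q gives 7>6; P3→Z gives 6>5]
(A,P,Y): not NE [P2→Q gives 4>3; P3→Z gives 6>0]
(A,P,Z): NE
(A,Q,X): not NE [P1→B gives 1>0; P3→Y gives 8>7]
(A,Q,Y): NE
(A,Q,Z): not NE [P2→P gives 9>7; P3→Y gives 8>2]
(B,P,X): not NE [P2→Q gives 7>0; P3→Z gives 7>3]
(B,P,Y): not NE [P3→Z gives 7>4]
(B,P,Z): not NE [P1→A gives 3>0]
(B,Q,X): not NE [P3→Y gives 8>2]
(B,Q,Y): not NE [P1→A gives 4>3]
(B,Q,Z): not NE [P1→A gives 9>8; P3→Y gives 8>2]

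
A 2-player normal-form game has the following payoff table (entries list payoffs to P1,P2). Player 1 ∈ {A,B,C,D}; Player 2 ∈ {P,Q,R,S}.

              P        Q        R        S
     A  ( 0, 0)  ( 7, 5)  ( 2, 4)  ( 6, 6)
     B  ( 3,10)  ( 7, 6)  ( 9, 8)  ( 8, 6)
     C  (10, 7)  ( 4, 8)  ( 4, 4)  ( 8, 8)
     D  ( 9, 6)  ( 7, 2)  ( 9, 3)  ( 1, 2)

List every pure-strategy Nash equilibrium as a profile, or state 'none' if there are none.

(A,P): not NE [P1→C gives 10>0; P2→S gives 6>0]
(A,Q): not NE [P2→S gives 6>5]
(A,R): not NE [P1→D gives 9>2; P2→S gives 6>4]
(A,S): not NE [P1→C gives 8>6]
(B,P): not NE [P1→C gives 10>3]
(B,Q): not NE [P2→P gives 10>6]
(B,R): not NE [P2→P gives 10>8]
(B,S): not NE [P2→P gives 10>6]
(C,P): not NE [P2→S gives 8>7]
(C,Q): not NE [P1→D gives 7>4]
(C,R): not NE [P1→D gives 9>4; P2→S gives 8>4]
(C,S): NE
(D,P): not NE [P1→C gives 10>9]
(D,Q): not NE [P2→P gives 6>2]
(D,R): not NE [P2→P gives 6>3]
(D,S): not NE [P1→C gives 8>1; P2→P gives 6>2]

Nash profiles: (C,S)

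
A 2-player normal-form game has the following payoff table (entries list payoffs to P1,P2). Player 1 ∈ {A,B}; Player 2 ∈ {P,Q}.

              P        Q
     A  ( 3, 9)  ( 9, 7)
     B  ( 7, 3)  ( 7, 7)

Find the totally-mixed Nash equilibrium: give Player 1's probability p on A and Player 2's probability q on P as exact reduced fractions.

(p,q) = (2/3, 1/3)

P1 indiff ⇒ q·3+(1-q)·9 = q·7+(1-q)·7 ⇒ q(-4) = (1-q)(-2) ⇒ q = 1/3
P2 indiff ⇒ p·9+(1-p)·3 = p·7+(1-p)·7 ⇒ p(2) = (1-p)(4) ⇒ p = 2/3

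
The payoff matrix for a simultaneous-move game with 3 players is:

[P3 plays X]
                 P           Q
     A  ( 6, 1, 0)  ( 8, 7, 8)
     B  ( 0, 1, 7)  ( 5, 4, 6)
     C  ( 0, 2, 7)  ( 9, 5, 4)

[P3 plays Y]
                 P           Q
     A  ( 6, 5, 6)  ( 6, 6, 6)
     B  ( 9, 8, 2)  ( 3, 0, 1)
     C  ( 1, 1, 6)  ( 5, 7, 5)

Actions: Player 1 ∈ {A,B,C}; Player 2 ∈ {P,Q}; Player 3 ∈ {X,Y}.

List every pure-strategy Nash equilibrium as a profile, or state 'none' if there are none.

(A,P,X): not NE [P2→Q gives 7>1; P3→Y gives 6>0]
(A,P,Y): not NE [P1→B gives 9>6; P2→Q gives 6>5]
(A,Q,X): not NE [P1→C gives 9>8]
(A,Q,Y): not NE [P3→X gives 8>6]
(B,P,X): not NE [P1→A gives 6>0; P2→Q gives 4>1]
(B,P,Y): not NE [P3→X gives 7>2]
(B,Q,X): not NE [P1→C gives 9>5]
(B,Q,Y): not NE [P1→A gives 6>3; P2→P gives 8>0; P3→X gives 6>1]
(C,P,X): not NE [P1→A gives 6>0; P2→Q gives 5>2]
(C,P,Y): not NE [P1→B gives 9>1; P2→Q gives 7>1; P3→X gives 7>6]
(C,Q,X): not NE [P3→Y gives 5>4]
(C,Q,Y): not NE [P1→A gives 6>5]

Equilibria: none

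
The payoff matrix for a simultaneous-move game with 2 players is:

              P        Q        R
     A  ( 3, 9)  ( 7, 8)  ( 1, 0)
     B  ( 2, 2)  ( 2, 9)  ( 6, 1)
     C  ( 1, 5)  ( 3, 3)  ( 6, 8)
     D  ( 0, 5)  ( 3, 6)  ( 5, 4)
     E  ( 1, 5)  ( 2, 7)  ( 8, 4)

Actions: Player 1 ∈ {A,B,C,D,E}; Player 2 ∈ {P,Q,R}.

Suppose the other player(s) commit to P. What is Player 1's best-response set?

BR_1 = {A}

u_1(A vs P) = 3
u_1(B vs P) = 2
u_1(C vs P) = 1
u_1(D vs P) = 0
u_1(E vs P) = 1
max payoff 3 at {A}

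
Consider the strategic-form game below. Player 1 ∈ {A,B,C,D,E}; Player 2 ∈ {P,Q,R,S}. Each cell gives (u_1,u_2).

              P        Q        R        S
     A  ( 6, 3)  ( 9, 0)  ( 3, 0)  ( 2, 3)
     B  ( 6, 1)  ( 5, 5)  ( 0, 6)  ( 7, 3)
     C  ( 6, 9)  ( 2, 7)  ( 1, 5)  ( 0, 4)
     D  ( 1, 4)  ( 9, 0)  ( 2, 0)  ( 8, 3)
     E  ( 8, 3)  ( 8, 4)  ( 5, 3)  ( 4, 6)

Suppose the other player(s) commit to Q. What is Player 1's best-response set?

BR_1 = {A,D}

u_1(A vs Q) = 9
u_1(B vs Q) = 5
u_1(C vs Q) = 2
u_1(D vs Q) = 9
u_1(E vs Q) = 8
max payoff 9 at {A,D}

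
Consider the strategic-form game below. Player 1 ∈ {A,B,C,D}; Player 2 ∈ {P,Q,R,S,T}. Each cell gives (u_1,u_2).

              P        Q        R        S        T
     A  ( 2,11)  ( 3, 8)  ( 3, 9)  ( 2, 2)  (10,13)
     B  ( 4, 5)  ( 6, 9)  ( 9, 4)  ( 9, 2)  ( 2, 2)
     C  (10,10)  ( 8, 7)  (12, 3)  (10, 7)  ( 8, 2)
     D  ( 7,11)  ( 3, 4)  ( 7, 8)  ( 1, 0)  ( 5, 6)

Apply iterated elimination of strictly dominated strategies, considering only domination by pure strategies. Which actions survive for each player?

P1 drop B (C beats it: P:10>4 Q:8>6 R:12>9 S:10>9 T:8>2)
P1 drop D (C beats it: P:10>7 Q:8>3 R:12>7 S:10>1 T:8>5)
P2 drop Q (P beats it: A:11>8 C:10>7)
P2 drop R (P beats it: A:11>9 C:10>3)
P2 drop S (P beats it: A:11>2 C:10>7)
P1→{A,C} P2→{P,T}

Survivors P1:{A,C} P2:{P,T}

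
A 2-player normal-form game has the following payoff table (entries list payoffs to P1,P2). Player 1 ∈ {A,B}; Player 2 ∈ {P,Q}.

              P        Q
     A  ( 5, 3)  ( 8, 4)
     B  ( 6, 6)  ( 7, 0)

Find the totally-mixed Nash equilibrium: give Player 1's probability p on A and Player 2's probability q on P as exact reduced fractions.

(p,q) = (6/7, 1/2)

P1 indiff ⇒ q·5+(1-q)·8 = q·6+(1-q)·7 ⇒ q(-1) = (1-q)(-1) ⇒ q = 1/2
P2 indiff ⇒ p·3+(1-p)·6 = p·4+(1-p)·0 ⇒ p(-1) = (1-p)(-6) ⇒ p = 6/7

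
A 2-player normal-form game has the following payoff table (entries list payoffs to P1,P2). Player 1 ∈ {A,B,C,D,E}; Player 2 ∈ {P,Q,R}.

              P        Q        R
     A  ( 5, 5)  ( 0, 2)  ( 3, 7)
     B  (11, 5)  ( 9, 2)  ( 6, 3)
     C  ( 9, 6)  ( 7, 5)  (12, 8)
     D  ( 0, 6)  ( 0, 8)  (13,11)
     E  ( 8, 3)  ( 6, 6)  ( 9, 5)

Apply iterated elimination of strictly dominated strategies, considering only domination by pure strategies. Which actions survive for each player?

Remaining: P1:{B,C,D} P2:{P,R}

P1 drop A (B beats it: P:11>5 Q:9>0 R:6>3)
P1 drop E (C beats it: P:9>8 Q:7>6 R:12>9)
P2 drop Q (R beats it: B:3>2 C:8>5 D:11>8)
P1→{B,C,D} P2→{P,R}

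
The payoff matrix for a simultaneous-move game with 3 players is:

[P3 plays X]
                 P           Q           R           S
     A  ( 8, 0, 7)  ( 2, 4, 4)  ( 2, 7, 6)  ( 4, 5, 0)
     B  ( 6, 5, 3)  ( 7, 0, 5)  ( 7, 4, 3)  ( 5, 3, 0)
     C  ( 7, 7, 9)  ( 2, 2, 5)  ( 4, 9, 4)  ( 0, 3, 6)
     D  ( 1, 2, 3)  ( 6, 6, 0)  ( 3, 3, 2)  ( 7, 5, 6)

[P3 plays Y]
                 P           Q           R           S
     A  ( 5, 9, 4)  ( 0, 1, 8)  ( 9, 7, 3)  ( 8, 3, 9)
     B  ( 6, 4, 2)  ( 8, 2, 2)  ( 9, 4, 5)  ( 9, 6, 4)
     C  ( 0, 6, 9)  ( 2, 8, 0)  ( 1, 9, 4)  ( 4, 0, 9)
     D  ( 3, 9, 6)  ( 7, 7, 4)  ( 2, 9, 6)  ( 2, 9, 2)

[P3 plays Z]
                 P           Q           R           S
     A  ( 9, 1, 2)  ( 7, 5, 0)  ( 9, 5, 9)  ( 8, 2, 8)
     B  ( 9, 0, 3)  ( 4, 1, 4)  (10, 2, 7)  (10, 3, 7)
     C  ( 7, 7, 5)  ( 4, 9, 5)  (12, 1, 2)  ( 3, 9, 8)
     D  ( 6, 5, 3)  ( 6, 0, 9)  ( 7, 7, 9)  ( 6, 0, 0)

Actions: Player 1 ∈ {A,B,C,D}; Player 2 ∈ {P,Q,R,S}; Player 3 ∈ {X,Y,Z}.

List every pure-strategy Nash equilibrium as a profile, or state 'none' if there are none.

NE set: (B,S,Z)

(A,P,X): not NE [P2→R gives 7>0]
(A,P,Y): not NE [P1→B gives 6>5; P3→X gives 7>4]
(A,P,Z): not NE [P2→R gives 5>1; P3→X gives 7>2]
(A,Q,X): not NE [P1→B gives 7>2; P2→R gives 7>4; P3→Y gives 8>4]
(A,Q,Y): not NE [P1→B gives 8>0; P2→P gives 9>1]
(A,Q,Z): not NE [P3→Y gives 8>0]
(A,R,X): not NE [P1→B gives 7>2; P3→Z gives 9>6]
(A,R,Y): not NE [P2→P gives 9>7; P3→Z gives 9>3]
(A,R,Z): not NE [P1→C gives 12>9]
(A,S,X): not NE [P1→D gives 7>4; P2→R gives 7>5; P3→Y gives 9>0]
(A,S,Y): not NE [P1→B gives 9>8; P2→P gives 9>3]
(A,S,Z): not NE [P1→B gives 10>8; P2→R gives 5>2; P3→Y gives 9>8]
(B,P,X): not NE [P1→A gives 8>6]
(B,P,Y): not NE [P2→S gives 6>4; P3→Z gives 3>2]
(B,P,Z): not NE [P2→S gives 3>0]
(B,Q,X): not NE [P2→P gives 5>0]
(B,Q,Y): not NE [P2→S gives 6>2; P3→X gives 5>2]
(B,Q,Z): not NE [P1→A gives 7>4; P2→S gives 3>1; P3→X gives 5>4]
(B,R,X): not NE [P2→P gives 5>4; P3→Z gives 7>3]
(B,R,Y): not NE [P2→S gives 6>4; P3→Z gives 7>5]
(B,R,Z): not NE [P1→C gives 12>10; P2→S gives 3>2]
(B,S,X): not NE [P1→D gives 7>5; P2→P gives 5>3; P3→Z gives 7>0]
(B,S,Y): not NE [P3→Z gives 7>4]
(B,S,Z): NE
(C,P,X): not NE [P1→A gives 8>7; P2→R gives 9>7]
(C,P,Y): not NE [P1→B gives 6>0; P2→R gives 9>6]
(C,P,Z): not NE [P1→B gives 9>7; P2→S gives 9>7; P3→Y gives 9>5]
(C,Q,X): not NE [P1→B gives 7>2; P2→R gives 9>2]
(C,Q,Y): not NE [P1→B gives 8>2; P2→R gives 9>8; P3→Z gives 5>0]
(C,Q,Z): not NE [P1→A gives 7>4]
(C,R,X): not NE [P1→B gives 7>4]
(C,R,Y): not NE [P1→B gives 9>1]
(C,R,Z): not NE [P2→S gives 9>1; P3→Y gives 4>2]
(C,S,X): not NE [P1→D gives 7>0; P2→R gives 9>3; P3→Y gives 9>6]
(C,S,Y): not NE [P1→B gives 9>4; P2→R gives 9>0]
(C,S,Z): not NE [P1→B gives 10>3; P3→Y gives 9>8]
(D,P,X): not NE [P1→A gives 8>1; P2→Q gives 6>2; P3→Y gives 6>3]
(D,P,Y): not NE [P1→B gives 6>3]
(D,P,Z): not NE [P1→B gives 9>6; P2→R gives 7>5; P3→Y gives 6>3]
(D,Q,X): not NE [P1→B gives 7>6; P3→Z gives 9>0]
(D,Q,Y): not NE [P1→B gives 8>7; P2→S gives 9>7; P3→Z gives 9>4]
(D,Q,Z): not NE [P1→A gives 7>6; P2→R gives 7>0]
(D,R,X): not NE [P1→B gives 7>3; P2→Q gives 6>3; P3→Z gives 9>2]
(D,R,Y): not NE [P1→B gives 9>2; P3→Z gives 9>6]
(D,R,Z): not NE [P1→C gives 12>7]
(D,S,X): not NE [P2→Q gives 6>5]
(D,S,Y): not NE [P1→B gives 9>2; P3→X gives 6>2]
(D,S,Z): not NE [P1→B gives 10>6; P2→R gives 7>0; P3→X gives 6>0]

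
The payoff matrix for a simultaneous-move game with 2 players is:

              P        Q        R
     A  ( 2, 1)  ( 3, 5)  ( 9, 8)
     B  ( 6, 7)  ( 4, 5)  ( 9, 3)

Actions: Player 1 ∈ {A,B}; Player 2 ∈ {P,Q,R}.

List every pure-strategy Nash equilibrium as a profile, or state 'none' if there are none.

Nash profiles: (A,R), (B,P)

(A,P): not NE [P1→B gives 6>2; P2→R gives 8>1]
(A,Q): not NE [P1→B gives 4>3; P2→R gives 8>5]
(A,R): NE
(B,P): NE
(B,Q): not NE [P2→P gives 7>5]
(B,R): not NE [P2→P gives 7>3]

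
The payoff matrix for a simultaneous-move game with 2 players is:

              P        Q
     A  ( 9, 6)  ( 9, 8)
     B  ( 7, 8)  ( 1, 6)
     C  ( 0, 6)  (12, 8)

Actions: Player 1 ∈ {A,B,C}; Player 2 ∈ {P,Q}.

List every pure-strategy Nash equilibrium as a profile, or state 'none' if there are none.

(A,P): not NE [P2→Q gives 8>6]
(A,Q): not NE [P1→C gives 12>9]
(B,P): not NE [P1→A gives 9>7]
(B,Q): not NE [P1→C gives 12>1; P2→P gives 8>6]
(C,P): not NE [P1→A gives 9>0; P2→Q gives 8>6]
(C,Q): NE

NE set: (C,Q)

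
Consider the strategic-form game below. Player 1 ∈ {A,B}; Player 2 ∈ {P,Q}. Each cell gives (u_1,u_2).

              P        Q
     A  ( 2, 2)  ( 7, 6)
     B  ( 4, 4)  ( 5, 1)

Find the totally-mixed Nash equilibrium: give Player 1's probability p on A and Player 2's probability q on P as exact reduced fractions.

P1 indiff ⇒ q·2+(1-q)·7 = q·4+(1-q)·5 ⇒ q(-2) = (1-q)(-2) ⇒ q = 1/2
P2 indiff ⇒ p·2+(1-p)·4 = p·6+(1-p)·1 ⇒ p(-4) = (1-p)(-3) ⇒ p = 3/7

P1 mixes 3/7 on A; P2 mixes 1/2 on P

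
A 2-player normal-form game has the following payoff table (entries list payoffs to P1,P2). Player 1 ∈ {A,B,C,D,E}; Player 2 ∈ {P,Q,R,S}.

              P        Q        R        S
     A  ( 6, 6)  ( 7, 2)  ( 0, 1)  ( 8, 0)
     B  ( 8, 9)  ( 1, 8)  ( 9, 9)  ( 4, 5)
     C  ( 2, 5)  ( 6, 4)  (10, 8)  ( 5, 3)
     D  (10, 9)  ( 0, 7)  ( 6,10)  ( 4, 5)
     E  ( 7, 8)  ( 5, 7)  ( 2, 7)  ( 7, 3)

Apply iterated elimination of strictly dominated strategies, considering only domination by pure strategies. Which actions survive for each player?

Remaining: P1:{B,C,D} P2:{P,R}

P2 drop Q (P beats it: A:6>2 B:9>8 C:5>4 D:9>7 E:8>7)
P2 drop S (P beats it: A:6>0 B:9>5 C:5>3 D:9>5 E:8>3)
P1 drop A (B beats it: P:8>6 R:9>0)
P1 drop E (B beats it: P:8>7 R:9>2)
P1→{B,C,D} P2→{P,R}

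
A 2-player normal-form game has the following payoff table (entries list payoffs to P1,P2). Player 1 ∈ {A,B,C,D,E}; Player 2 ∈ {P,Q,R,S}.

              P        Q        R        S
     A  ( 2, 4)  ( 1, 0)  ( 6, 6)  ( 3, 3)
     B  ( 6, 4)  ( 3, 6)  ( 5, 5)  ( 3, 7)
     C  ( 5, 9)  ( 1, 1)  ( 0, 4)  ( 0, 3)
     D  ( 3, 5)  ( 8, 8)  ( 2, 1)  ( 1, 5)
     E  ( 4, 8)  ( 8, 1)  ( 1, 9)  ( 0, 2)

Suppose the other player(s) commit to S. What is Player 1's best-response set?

u_1(A vs S) = 3
u_1(B vs S) = 3
u_1(C vs S) = 0
u_1(D vs S) = 1
u_1(E vs S) = 0
max payoff 3 at {A,B}

BR_1 = {A,B}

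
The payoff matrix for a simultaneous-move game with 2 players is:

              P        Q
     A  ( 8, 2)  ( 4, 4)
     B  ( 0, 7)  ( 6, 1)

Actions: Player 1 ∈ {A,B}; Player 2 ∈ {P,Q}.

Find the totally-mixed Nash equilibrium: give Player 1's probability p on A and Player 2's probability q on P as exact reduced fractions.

P1 indiff ⇒ q·8+(1-q)·4 = q·0+(1-q)·6 ⇒ q(8) = (1-q)(2) ⇒ q = 1/5
P2 indiff ⇒ p·2+(1-p)·7 = p·4+(1-p)·1 ⇒ p(-2) = (1-p)(-6) ⇒ p = 3/4

p=3/4, q=1/5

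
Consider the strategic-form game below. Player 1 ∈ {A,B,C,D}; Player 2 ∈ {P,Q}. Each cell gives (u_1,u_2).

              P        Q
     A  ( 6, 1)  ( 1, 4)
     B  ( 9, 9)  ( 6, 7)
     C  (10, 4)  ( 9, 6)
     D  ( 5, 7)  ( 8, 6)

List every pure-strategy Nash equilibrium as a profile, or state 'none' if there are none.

NE set: (C,Q)

(A,P): not NE [P1→C gives 10>6; P2→Q gives 4>1]
(A,Q): not NE [P1→C gives 9>1]
(B,P): not NE [P1→C gives 10>9]
(B,Q): not NE [P1→C gives 9>6; P2→P gives 9>7]
(C,P): not NE [P2→Q gives 6>4]
(C,Q): NE
(D,P): not NE [P1→C gives 10>5]
(D,Q): not NE [P1→C gives 9>8; P2→P gives 7>6]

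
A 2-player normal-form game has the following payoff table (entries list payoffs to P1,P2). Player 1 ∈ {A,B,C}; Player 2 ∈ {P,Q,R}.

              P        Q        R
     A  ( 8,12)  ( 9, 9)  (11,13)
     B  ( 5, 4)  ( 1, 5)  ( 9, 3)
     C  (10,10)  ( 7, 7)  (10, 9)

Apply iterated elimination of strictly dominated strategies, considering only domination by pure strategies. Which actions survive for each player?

P1 drop B (A beats it: P:8>5 Q:9>1 R:11>9)
P2 drop Q (P beats it: A:12>9 C:10>7)
P1→{A,C} P2→{P,R}

IESDS → P1:{A,C} P2:{P,R}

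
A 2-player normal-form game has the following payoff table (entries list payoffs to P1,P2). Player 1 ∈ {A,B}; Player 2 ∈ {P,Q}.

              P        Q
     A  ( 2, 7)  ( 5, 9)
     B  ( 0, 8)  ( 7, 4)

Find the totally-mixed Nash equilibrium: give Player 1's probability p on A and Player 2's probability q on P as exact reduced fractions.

P1 indiff ⇒ q·2+(1-q)·5 = q·0+(1-q)·7 ⇒ q(2) = (1-q)(2) ⇒ q = 1/2
P2 indiff ⇒ p·7+(1-p)·8 = p·9+(1-p)·4 ⇒ p(-2) = (1-p)(-4) ⇒ p = 2/3

p=2/3, q=1/2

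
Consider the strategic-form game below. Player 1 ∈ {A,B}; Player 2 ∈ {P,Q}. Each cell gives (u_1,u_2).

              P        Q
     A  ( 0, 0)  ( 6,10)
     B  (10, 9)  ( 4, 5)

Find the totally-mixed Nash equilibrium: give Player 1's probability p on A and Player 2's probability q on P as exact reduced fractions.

p=2/7, q=1/6

P1 indiff ⇒ q·0+(1-q)·6 = q·10+(1-q)·4 ⇒ q(-10) = (1-q)(-2) ⇒ q = 1/6
P2 indiff ⇒ p·0+(1-p)·9 = p·10+(1-p)·5 ⇒ p(-10) = (1-p)(-4) ⇒ p = 2/7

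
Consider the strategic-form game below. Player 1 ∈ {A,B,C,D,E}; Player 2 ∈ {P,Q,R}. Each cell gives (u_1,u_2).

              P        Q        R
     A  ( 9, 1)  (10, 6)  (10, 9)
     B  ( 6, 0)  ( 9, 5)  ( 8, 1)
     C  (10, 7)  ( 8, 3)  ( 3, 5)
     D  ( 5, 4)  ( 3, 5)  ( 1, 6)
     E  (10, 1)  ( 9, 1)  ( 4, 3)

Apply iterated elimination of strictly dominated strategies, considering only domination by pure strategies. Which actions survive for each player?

Survivors P1:{A,C,E} P2:{P,R}

P1 drop B (A beats it: P:9>6 Q:10>9 R:10>8)
P1 drop D (A beats it: P:9>5 Q:10>3 R:10>1)
P2 drop Q (R beats it: A:9>6 C:5>3 E:3>1)
P1→{A,C,E} P2→{P,R}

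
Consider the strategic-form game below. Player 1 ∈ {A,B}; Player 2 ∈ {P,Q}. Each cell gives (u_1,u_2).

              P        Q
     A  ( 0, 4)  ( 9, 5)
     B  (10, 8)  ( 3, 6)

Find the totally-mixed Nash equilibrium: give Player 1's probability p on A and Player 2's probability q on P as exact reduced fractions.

P1 indiff ⇒ q·0+(1-q)·9 = q·10+(1-q)·3 ⇒ q(-10) = (1-q)(-6) ⇒ q = 3/8
P2 indiff ⇒ p·4+(1-p)·8 = p·5+(1-p)·6 ⇒ p(-1) = (1-p)(-2) ⇒ p = 2/3

(p,q) = (2/3, 3/8)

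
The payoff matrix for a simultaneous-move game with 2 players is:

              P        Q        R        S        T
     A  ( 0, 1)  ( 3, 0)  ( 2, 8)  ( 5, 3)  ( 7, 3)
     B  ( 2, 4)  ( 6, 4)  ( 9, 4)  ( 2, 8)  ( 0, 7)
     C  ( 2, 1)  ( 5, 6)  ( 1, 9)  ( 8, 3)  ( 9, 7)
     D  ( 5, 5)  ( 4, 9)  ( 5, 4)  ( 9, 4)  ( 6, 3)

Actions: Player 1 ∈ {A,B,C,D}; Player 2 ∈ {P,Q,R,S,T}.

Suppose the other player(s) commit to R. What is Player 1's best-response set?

u_1(A vs R) = 2
u_1(B vs R) = 9
u_1(C vs R) = 1
u_1(D vs R) = 5
max payoff 9 at {B}

P1 best: {B}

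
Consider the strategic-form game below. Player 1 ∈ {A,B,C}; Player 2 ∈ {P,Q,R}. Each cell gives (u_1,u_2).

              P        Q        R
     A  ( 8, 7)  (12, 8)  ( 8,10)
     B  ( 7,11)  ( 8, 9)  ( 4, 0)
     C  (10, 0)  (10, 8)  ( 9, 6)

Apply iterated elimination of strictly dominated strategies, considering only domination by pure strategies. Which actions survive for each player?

P1 drop B (A beats it: P:8>7 Q:12>8 R:8>4)
P2 drop P (Q beats it: A:8>7 C:8>0)
P1→{A,C} P2→{Q,R}

Survivors P1:{A,C} P2:{Q,R}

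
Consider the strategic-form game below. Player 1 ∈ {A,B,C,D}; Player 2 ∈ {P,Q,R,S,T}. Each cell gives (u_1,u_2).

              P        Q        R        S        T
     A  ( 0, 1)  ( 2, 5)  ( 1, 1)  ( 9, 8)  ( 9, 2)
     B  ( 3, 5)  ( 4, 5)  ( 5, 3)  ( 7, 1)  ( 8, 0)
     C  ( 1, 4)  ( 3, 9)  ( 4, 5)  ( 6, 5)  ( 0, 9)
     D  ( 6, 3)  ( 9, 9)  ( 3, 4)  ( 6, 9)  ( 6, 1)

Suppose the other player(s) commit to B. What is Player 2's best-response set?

u_2(P vs B) = 5
u_2(Q vs B) = 5
u_2(R vs B) = 3
u_2(S vs B) = 1
u_2(T vs B) = 0
max payoff 5 at {P,Q}

P2 best: {P,Q}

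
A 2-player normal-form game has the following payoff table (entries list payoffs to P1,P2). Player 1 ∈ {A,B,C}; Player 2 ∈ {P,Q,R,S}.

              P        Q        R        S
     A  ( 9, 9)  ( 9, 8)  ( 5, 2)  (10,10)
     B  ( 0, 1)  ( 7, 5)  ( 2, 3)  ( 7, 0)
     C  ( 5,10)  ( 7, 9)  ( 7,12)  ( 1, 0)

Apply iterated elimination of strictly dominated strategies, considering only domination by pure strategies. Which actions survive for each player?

Remaining: P1:{A,C} P2:{P,R,S}

P1 drop B (A beats it: P:9>0 Q:9>7 R:5>2 S:10>7)
P2 drop Q (P beats it: A:9>8 C:10>9)
P1→{A,C} P2→{P,R,S}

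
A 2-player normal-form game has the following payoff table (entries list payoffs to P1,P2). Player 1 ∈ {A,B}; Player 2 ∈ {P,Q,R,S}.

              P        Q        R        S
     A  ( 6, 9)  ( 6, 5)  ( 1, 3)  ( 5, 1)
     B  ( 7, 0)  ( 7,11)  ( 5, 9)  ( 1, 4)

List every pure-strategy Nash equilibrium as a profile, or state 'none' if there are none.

(A,P): not NE [P1→B gives 7>6]
(A,Q): not NE [P1→B gives 7>6; P2→P gives 9>5]
(A,R): not NE [P1→B gives 5>1; P2→P gives 9>3]
(A,S): not NE [P2→P gives 9>1]
(B,P): not NE [P2→Q gives 11>0]
(B,Q): NE
(B,R): not NE [P2→Q gives 11>9]
(B,S): not NE [P1→A gives 5>1; P2→Q gives 11>4]

PSNE = {(B,Q)}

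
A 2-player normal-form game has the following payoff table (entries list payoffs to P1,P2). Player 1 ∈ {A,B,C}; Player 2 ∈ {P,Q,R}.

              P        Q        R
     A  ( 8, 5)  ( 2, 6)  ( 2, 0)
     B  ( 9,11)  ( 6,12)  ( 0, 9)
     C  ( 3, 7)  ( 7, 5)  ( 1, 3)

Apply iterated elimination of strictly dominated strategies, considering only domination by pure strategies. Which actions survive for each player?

P2 drop R (P beats it: A:5>0 B:11>9 C:7>3)
P1 drop A (B beats it: P:9>8 Q:6>2)
P1→{B,C} P2→{P,Q}

IESDS → P1:{B,C} P2:{P,Q}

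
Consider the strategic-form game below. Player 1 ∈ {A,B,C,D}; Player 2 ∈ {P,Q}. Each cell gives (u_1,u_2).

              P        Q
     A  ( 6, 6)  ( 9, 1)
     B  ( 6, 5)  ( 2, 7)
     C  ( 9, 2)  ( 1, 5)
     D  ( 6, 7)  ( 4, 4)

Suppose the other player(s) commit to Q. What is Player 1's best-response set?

argmax u_1 = {A}

u_1(A vs Q) = 9
u_1(B vs Q) = 2
u_1(C vs Q) = 1
u_1(D vs Q) = 4
max payoff 9 at {A}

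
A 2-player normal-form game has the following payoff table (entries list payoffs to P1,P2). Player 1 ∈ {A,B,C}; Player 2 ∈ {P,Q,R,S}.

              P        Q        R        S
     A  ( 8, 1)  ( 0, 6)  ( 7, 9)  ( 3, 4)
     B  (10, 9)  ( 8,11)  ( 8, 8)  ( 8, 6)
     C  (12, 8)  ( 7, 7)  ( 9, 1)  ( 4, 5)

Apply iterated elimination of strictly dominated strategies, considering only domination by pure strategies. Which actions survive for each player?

P1 drop A (B beats it: P:10>8 Q:8>0 R:8>7 S:8>3)
P2 drop R (P beats it: B:9>8 C:8>1)
P2 drop S (P beats it: B:9>6 C:8>5)
P1→{B,C} P2→{P,Q}

IESDS → P1:{B,C} P2:{P,Q}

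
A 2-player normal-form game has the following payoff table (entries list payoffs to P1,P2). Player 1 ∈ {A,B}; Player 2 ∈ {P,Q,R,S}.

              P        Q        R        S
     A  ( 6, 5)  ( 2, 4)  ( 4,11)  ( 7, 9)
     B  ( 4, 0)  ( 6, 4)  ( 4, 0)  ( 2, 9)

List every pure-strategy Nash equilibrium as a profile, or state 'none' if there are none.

(A,P): not NE [P2→R gives 11>5]
(A,Q): not NE [P1→B gives 6>2; P2→R gives 11>4]
(A,R): NE
(A,S): not NE [P2→R gives 11>9]
(B,P): not NE [P1→A gives 6>4; P2→S gives 9>0]
(B,Q): not NE [P2→S gives 9>4]
(B,R): not NE [P2→S gives 9>0]
(B,S): not NE [P1→A gives 7>2]

PSNE = {(A,R)}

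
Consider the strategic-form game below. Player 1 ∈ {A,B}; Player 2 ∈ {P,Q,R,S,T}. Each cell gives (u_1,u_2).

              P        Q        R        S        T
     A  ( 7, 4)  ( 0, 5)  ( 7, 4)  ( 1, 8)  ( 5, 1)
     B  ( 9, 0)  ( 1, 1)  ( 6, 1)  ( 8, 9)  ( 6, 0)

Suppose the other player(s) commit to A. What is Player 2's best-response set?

P2 best: {S}

u_2(P vs A) = 4
u_2(Q vs A) = 5
u_2(R vs A) = 4
u_2(S vs A) = 8
u_2(T vs A) = 1
max payoff 8 at {S}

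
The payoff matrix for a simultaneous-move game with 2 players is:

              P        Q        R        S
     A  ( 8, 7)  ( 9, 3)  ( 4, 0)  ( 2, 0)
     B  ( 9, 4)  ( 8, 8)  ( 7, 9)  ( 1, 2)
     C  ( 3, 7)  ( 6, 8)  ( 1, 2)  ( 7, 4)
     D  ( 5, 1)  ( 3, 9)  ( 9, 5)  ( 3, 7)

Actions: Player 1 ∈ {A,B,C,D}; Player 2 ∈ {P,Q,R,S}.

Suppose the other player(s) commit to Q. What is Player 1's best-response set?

u_1(A vs Q) = 9
u_1(B vs Q) = 8
u_1(C vs Q) = 6
u_1(D vs Q) = 3
max payoff 9 at {A}

argmax u_1 = {A}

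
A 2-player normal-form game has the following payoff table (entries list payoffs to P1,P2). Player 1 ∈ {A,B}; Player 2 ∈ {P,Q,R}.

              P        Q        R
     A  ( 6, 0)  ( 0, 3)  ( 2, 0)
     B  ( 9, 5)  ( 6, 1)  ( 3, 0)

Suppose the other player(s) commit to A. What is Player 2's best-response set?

argmax u_2 = {Q}

u_2(P vs A) = 0
u_2(Q vs A) = 3
u_2(R vs A) = 0
max payoff 3 at {Q}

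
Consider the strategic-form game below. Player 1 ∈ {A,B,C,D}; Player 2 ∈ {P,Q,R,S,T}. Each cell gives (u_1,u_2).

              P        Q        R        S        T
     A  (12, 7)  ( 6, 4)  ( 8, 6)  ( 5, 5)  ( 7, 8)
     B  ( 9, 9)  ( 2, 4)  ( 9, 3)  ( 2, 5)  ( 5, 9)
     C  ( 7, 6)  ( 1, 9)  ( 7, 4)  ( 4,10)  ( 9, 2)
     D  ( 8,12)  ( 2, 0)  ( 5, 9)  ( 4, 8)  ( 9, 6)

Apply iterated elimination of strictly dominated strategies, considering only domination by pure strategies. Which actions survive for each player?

P2 drop Q (S beats it: A:5>4 B:5>4 C:10>9 D:8>0)
P2 drop R (P beats it: A:7>6 B:9>3 C:6>4 D:12>9)
P1 drop B (A beats it: P:12>9 S:5>2 T:7>5)
P1→{A,C,D} P2→{P,S,T}

IESDS → P1:{A,C,D} P2:{P,S,T}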